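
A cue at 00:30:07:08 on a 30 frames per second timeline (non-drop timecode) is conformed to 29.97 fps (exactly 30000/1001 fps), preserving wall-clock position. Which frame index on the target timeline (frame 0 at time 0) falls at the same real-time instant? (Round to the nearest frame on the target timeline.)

Source frame index: (0×3600 + 30×60 + 7) × 30 + 8 = 54218.
Real time: 54218 / (30) = 27109/15 s.
Target frame: (27109/15) × (30000/1001) = 54218000/1001 ≈ 54163.836 → 54164.

frame 54164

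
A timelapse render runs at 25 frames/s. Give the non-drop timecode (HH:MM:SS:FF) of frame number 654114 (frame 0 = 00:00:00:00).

07:16:04:14

654114 ÷ 25 = 26164 full seconds, remainder 14 frames.
26164 s = 7 h 16 min 4 s.
Timecode: 07:16:04:14.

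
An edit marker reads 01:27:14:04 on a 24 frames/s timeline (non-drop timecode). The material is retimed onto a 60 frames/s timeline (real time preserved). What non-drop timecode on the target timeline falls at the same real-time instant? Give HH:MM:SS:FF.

Source frame index: (1×3600 + 27×60 + 14) × 24 + 4 = 125620.
Real time: 125620 / (24) = 31405/6 s.
Target frame: (31405/6) × (60) = 314050.
At 60 labels/s: frame 314050 → 01:27:14:10.

01:27:14:10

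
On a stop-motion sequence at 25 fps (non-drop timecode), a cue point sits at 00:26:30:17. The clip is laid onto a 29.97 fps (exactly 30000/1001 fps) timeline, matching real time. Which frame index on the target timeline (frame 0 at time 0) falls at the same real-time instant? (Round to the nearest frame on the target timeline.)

frame 47673

Source frame index: (0×3600 + 26×60 + 30) × 25 + 17 = 39767.
Real time: 39767 / (25) = 39767/25 s.
Target frame: (39767/25) × (30000/1001) = 524400/11 ≈ 47672.727 → 47673.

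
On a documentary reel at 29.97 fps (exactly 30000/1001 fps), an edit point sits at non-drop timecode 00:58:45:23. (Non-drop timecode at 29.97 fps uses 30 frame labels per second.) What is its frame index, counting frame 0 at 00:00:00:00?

Total seconds to the label: (0 × 3600 + 58 × 60 + 45) = 3525.
Frame index = 3525 × 30 + 23 = 105773.

frame 105773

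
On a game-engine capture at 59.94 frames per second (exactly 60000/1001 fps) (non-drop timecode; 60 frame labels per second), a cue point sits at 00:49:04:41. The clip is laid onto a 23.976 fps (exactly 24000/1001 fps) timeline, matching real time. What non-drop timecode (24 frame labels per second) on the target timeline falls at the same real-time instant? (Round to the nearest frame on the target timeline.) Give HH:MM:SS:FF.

Source frame index: (0×3600 + 49×60 + 4) × 60 + 41 = 176681.
Real time: 176681 / (60000/1001) = 176857681/60000 s.
Target frame: (176857681/60000) × (24000/1001) = 353362/5 ≈ 70672.400 → 70672.
At 24 labels/s: frame 70672 → 00:49:04:16.

00:49:04:16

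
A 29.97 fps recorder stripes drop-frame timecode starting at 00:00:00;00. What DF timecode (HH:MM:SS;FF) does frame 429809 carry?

03:59:01;11

Ten DF minutes hold 17982 frames, so frame 429809 lies in block 23 (frames 413586–431567) with 16223 frames into that block.
The block's first minute is 1800 frames and the rest 1798 each; 16223 frames reaches minute 9, so 23 × 18 + 9 × 2 = 432 labels have been skipped so far.
Adding those back, label number 429809 + 432 = 430241 at 30 labels/s is 14341 s + 11 f = 3 h 59 min 1 s frame 11, i.e. 03:59:01;11.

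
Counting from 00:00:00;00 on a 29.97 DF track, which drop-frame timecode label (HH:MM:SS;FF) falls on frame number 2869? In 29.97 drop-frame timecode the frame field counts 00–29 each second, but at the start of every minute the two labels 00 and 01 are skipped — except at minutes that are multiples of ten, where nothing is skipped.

00:01:35;21

Each 10-minute DF block holds 10 × 60 × 30 − 9 × 2 = 17982 frames. 2869 ÷ 17982 → 0 full blocks, remainder 2869.
Within the partial block the first minute is 1800 frames and each further minute 1798, so 1 further minute boundary passed. Total skipped labels = 18 × 0 + 2 × 1 = 2.
Non-drop label index = 2869 + 2 = 2871; at 30 labels/s that is 00:01:35:21, i.e. DF 00:01:35;21.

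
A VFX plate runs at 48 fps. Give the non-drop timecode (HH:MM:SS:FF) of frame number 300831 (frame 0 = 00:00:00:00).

300831 ÷ 48 = 6267 full seconds, remainder 15 frames.
6267 s = 1 h 44 min 27 s.
Timecode: 01:44:27:15.

01:44:27:15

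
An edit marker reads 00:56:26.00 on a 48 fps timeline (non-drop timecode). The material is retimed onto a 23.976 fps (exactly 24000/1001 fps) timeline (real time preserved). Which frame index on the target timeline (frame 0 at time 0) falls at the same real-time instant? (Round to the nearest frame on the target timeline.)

Source frame index: (0×3600 + 56×60 + 26) × 48 + 0 = 162528.
Real time: 162528 / (48) = 3386 s.
Target frame: (3386) × (24000/1001) = 81264000/1001 ≈ 81182.817 → 81183.

frame 81183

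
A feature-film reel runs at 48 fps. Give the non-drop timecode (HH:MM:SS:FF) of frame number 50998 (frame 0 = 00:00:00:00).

00:17:42:22

50998 ÷ 48 = 1062 full seconds, remainder 22 frames.
1062 s = 0 h 17 min 42 s.
Timecode: 00:17:42:22.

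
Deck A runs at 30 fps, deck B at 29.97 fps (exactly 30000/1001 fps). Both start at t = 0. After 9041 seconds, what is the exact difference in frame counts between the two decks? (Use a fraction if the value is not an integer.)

271230/1001 frames

A emits 30 × 9041 = 271230 frames; B emits 30000/1001 × 9041 = 271230000/1001.
Difference = 271230/1001 frames (≈ 270.9590); B is behind A.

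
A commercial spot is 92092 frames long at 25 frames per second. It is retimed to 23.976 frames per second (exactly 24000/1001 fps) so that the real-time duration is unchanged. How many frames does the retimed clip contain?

88320 frames

Target frames = source frames × (target rate / source rate) = 92092 × (24000/1001)/(25) = 92092 × 960/1001 = 88320.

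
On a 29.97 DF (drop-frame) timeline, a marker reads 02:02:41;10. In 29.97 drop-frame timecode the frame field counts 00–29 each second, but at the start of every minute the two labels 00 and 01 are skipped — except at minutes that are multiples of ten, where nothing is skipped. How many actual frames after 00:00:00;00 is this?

220620

As if non-drop at 30 labels/s: (2 × 3600 + 2 × 60 + 41) × 30 + 10 = 220840.
Minute boundaries passed: 122; those not divisible by 10: 122 − 12 = 110; dropped labels = 2 × 110 = 220.
Actual frame index = 220840 − 220 = 220620.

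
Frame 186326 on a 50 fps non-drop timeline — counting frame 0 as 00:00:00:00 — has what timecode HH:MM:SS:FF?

186326 ÷ 50 = 3726 full seconds, remainder 26 frames.
3726 s = 1 h 2 min 6 s.
Timecode: 01:02:06:26.

01:02:06:26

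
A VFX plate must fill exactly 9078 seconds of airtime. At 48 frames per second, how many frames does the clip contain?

Frames = 9078 × 48 = 435744.

435744 frames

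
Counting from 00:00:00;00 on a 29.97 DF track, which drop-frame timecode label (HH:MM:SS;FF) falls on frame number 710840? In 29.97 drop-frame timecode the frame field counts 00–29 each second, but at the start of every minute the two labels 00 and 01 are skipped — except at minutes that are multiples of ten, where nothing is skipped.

06:35:18;12

Ten DF minutes hold 17982 frames, so frame 710840 lies in block 39 (frames 701298–719279) with 9542 frames into that block.
The block's first minute is 1800 frames and the rest 1798 each; 9542 frames reaches minute 5, so 39 × 18 + 5 × 2 = 712 labels have been skipped so far.
Adding those back, label number 710840 + 712 = 711552 at 30 labels/s is 23718 s + 12 f = 6 h 35 min 18 s frame 12, i.e. 06:35:18;12.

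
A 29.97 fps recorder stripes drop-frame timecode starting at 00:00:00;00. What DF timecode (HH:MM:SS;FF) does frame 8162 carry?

00:04:32;10

Ten DF minutes hold 17982 frames, so frame 8162 lies in block 0 (frames 0–17981) with 8162 frames into that block.
The block's first minute is 1800 frames and the rest 1798 each; 8162 frames reaches minute 4, so 0 × 18 + 4 × 2 = 8 labels have been skipped so far.
Adding those back, label number 8162 + 8 = 8170 at 30 labels/s is 272 s + 10 f = 0 h 4 min 32 s frame 10, i.e. 00:04:32;10.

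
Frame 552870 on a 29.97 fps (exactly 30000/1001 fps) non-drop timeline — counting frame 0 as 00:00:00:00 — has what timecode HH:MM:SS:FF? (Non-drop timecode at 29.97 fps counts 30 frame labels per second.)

05:07:09:00

552870 ÷ 30 = 18429 full seconds, remainder 0 frames.
18429 s = 5 h 7 min 9 s.
Timecode: 05:07:09:00.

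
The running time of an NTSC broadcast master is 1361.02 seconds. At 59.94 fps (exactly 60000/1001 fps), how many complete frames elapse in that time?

81579 frames

Frames = 1361.02 × 60000/1001 = 81661200/1001 ≈ 81579.6204.
Complete frames: 81579.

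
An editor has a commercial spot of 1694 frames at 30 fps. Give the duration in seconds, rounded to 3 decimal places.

Running time = 1694 × 1/30 = 847/15 s ≈ 56.467 s.

56.467 seconds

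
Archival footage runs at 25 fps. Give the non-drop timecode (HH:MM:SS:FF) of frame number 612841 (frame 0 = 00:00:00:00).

612841 ÷ 25 = 24513 full seconds, remainder 16 frames.
24513 s = 6 h 48 min 33 s.
Timecode: 06:48:33:16.

06:48:33:16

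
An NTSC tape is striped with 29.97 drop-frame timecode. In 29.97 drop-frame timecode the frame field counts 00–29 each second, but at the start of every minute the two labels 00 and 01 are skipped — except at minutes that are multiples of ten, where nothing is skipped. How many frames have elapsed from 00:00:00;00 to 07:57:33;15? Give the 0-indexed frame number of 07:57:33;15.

858745

As if non-drop at 30 labels/s: (7 × 3600 + 57 × 60 + 33) × 30 + 15 = 859605.
Minute boundaries passed: 477; those not divisible by 10: 477 − 47 = 430; dropped labels = 2 × 430 = 860.
Actual frame index = 859605 − 860 = 858745.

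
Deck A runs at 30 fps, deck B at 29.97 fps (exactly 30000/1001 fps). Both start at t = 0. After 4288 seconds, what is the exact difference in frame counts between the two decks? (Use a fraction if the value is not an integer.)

A emits 30 × 4288 = 128640 frames; B emits 30000/1001 × 4288 = 128640000/1001.
Difference = 128640/1001 frames (≈ 128.5115); B is behind A.

128640/1001 frames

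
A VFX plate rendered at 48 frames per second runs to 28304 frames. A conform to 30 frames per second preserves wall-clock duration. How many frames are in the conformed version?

Target frames = source frames × (target rate / source rate) = 28304 × (30)/(48) = 28304 × 5/8 = 17690.

17690 frames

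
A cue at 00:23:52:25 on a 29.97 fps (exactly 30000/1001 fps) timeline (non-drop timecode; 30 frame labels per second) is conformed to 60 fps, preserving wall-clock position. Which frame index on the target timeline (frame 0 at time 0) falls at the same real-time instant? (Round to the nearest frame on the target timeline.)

Source frame index: (0×3600 + 23×60 + 52) × 30 + 25 = 42985.
Real time: 42985 / (30000/1001) = 8605597/6000 s.
Target frame: (8605597/6000) × (60) = 8605597/100 ≈ 86055.970 → 86056.

frame 86056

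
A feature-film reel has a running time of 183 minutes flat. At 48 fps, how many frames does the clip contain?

183 min = 10980 s.
Frames = 10980 × 48 = 527040.

527040 frames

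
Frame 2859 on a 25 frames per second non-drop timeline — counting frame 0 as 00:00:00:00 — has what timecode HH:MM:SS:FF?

2859 ÷ 25 = 114 full seconds, remainder 9 frames.
114 s = 0 h 1 min 54 s.
Timecode: 00:01:54:09.

00:01:54:09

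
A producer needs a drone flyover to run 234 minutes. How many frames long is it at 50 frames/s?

234 min = 14040 s.
Frames = 14040 × 50 = 702000.

702000 frames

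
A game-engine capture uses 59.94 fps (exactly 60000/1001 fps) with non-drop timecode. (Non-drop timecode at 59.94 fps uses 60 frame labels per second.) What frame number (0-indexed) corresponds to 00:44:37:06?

Total seconds to the label: (0 × 3600 + 44 × 60 + 37) = 2677.
Frame index = 2677 × 60 + 6 = 160626.

160626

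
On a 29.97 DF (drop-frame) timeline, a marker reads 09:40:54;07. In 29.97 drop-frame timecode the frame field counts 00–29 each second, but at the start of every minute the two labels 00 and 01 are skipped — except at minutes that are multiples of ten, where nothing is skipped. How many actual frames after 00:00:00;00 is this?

Complete 10-minute blocks: 58, each 17982 frames → 1042956.
Remaining 0 whole minutes in the current block: 0 frames.
Within the current minute: 54 × 30 + 7 = 1627. Total = 1042956 + 0 + 1627 = 1044583.

1044583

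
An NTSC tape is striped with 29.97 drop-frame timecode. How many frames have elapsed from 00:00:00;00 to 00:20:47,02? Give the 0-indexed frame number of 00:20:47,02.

37376

Complete 10-minute blocks: 2, each 17982 frames → 35964.
Remaining 0 whole minutes in the current block: 0 frames.
Within the current minute: 47 × 30 + 2 = 1412. Total = 35964 + 0 + 1412 = 37376.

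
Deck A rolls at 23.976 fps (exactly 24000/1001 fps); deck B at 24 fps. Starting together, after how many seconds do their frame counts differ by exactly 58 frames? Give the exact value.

The gap grows by |24 − 24000/1001| = 24/1001 frames per second.
Time for a 58-frame gap: 58 ÷ (24/1001) = 29029/12 s.

29029/12 seconds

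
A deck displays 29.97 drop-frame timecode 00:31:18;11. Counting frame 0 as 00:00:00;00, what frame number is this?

56295

Complete 10-minute blocks: 3, each 17982 frames → 53946.
Remaining 1 whole minute in the current block: 1800 + 0 × 1798 = 1800 frames.
Within the current minute: 18 × 30 + 11 − 2 = 549 (labels ;00/;01 skipped at this minute). Total = 53946 + 1800 + 549 = 56295.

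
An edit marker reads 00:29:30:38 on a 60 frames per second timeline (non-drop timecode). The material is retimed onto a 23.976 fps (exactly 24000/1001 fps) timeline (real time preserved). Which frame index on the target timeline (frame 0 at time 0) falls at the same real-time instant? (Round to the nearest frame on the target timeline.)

frame 42453

Source frame index: (0×3600 + 29×60 + 30) × 60 + 38 = 106238.
Real time: 106238 / (60) = 53119/30 s.
Target frame: (53119/30) × (24000/1001) = 3863200/91 ≈ 42452.747 → 42453.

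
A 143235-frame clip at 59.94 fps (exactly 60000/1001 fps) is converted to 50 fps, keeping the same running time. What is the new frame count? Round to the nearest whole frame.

Frames at target rate = 143235 × (50) / (60000/1001) = 9558549/80 ≈ 119481.863.
Nearest whole frame: 119482.

119482 frames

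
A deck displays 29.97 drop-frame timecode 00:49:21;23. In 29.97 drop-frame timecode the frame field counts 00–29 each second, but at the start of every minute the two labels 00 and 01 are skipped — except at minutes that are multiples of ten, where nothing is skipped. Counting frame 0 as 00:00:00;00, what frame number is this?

Complete 10-minute blocks: 4, each 17982 frames → 71928.
Remaining 9 whole minutes in the current block: 1800 + 8 × 1798 = 16184 frames.
Within the current minute: 21 × 30 + 23 − 2 = 651 (labels ;00/;01 skipped at this minute). Total = 71928 + 16184 + 651 = 88763.

88763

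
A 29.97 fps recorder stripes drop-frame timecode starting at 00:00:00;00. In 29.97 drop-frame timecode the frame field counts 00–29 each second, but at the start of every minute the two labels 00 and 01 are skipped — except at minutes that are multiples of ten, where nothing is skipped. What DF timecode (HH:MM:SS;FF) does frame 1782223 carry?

Ten DF minutes hold 17982 frames, so frame 1782223 lies in block 99 (frames 1780218–1798199) with 2005 frames into that block.
The block's first minute is 1800 frames and the rest 1798 each; 2005 frames reaches minute 1, so 99 × 18 + 1 × 2 = 1784 labels have been skipped so far.
Adding those back, label number 1782223 + 1784 = 1784007 at 30 labels/s is 59466 s + 27 f = 16 h 31 min 6 s frame 27, i.e. 16:31:06;27.

16:31:06;27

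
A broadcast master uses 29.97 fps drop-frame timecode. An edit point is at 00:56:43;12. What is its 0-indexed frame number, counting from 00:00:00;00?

As if non-drop at 30 labels/s: (0 × 3600 + 56 × 60 + 43) × 30 + 12 = 102102.
Minute boundaries passed: 56; those not divisible by 10: 56 − 5 = 51; dropped labels = 2 × 51 = 102.
Actual frame index = 102102 − 102 = 102000.

102000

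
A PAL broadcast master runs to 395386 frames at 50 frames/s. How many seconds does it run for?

Running time = 395386 / (50) = 7907.72 s.

7907.72 seconds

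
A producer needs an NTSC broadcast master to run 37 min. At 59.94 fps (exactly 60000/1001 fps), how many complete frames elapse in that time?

37 min = 2220 s.
Frames = 2220 × 60000/1001 = 133200000/1001 ≈ 133066.9331.
Complete frames: 133066.

133066 frames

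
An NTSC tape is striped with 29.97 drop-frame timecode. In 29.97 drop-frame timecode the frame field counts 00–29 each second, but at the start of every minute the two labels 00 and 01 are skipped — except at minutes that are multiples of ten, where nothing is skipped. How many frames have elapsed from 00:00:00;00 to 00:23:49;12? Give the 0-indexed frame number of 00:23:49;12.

42840

Complete 10-minute blocks: 2, each 17982 frames → 35964.
Remaining 3 whole minutes in the current block: 1800 + 2 × 1798 = 5396 frames.
Within the current minute: 49 × 30 + 12 − 2 = 1480 (labels ;00/;01 skipped at this minute). Total = 35964 + 5396 + 1480 = 42840.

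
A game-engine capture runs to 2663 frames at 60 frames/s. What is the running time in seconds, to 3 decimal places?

44.383 seconds

Running time = 2663 × 1/60 = 2663/60 s ≈ 44.383 s.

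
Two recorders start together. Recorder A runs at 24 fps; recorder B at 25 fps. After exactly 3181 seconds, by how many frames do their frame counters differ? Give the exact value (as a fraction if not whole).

3181 frames

A emits 24 × 3181 = 76344 frames; B emits 25 × 3181 = 79525.
Difference = 3181 frames; B is ahead of A.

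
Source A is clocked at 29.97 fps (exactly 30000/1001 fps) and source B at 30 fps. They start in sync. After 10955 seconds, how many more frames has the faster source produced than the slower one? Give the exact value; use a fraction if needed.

A emits 30000/1001 × 10955 = 46950000/143 frames; B emits 30 × 10955 = 328650.
Difference = 46950/143 frames (≈ 328.3217); B is ahead of A.

46950/143 frames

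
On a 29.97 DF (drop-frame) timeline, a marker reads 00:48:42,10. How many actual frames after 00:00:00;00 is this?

Complete 10-minute blocks: 4, each 17982 frames → 71928.
Remaining 8 whole minutes in the current block: 1800 + 7 × 1798 = 14386 frames.
Within the current minute: 42 × 30 + 10 − 2 = 1268 (labels ;00/;01 skipped at this minute). Total = 71928 + 14386 + 1268 = 87582.

87582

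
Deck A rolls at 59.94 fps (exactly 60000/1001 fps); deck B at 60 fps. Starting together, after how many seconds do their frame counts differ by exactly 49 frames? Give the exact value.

49049/60 seconds

The gap grows by |60 − 60000/1001| = 60/1001 frames per second.
Time for a 49-frame gap: 49 ÷ (60/1001) = 49049/60 s.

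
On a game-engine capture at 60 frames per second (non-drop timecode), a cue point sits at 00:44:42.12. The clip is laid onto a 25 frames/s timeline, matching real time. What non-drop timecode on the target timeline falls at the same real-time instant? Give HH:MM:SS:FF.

Source frame index: (0×3600 + 44×60 + 42) × 60 + 12 = 160932.
Real time: 160932 / (60) = 13411/5 s.
Target frame: (13411/5) × (25) = 67055.
At 25 labels/s: frame 67055 → 00:44:42:05.

00:44:42:05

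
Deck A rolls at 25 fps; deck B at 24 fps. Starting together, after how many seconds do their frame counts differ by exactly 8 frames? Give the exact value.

The gap grows by |24 − 25| = 1 frame per second.
Time for a 8-frame gap: 8 ÷ (1) = 8 s.

8 seconds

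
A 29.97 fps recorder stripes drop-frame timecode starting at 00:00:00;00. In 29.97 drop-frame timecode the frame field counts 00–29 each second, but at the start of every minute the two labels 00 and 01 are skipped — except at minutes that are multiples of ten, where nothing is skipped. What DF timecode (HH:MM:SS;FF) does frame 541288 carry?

Each 10-minute DF block holds 10 × 60 × 30 − 9 × 2 = 17982 frames. 541288 ÷ 17982 → 30 full blocks, remainder 1828.
Within the partial block the first minute is 1800 frames and each further minute 1798, so 1 further minute boundary passed. Total skipped labels = 18 × 30 + 2 × 1 = 542.
Non-drop label index = 541288 + 542 = 541830; at 30 labels/s that is 05:01:01:00, i.e. DF 05:01:01;00.

05:01:01;00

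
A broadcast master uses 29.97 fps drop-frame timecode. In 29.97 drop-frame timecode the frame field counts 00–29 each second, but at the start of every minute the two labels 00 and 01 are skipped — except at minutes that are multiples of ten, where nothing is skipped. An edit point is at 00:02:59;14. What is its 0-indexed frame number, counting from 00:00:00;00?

5380

As if non-drop at 30 labels/s: (0 × 3600 + 2 × 60 + 59) × 30 + 14 = 5384.
Minute boundaries passed: 2; those not divisible by 10: 2 − 0 = 2; dropped labels = 2 × 2 = 4.
Actual frame index = 5384 − 4 = 5380.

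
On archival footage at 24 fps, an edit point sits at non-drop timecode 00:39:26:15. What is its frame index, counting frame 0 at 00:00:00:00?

56799

Total seconds to the label: (0 × 3600 + 39 × 60 + 26) = 2366.
Frame index = 2366 × 24 + 15 = 56799.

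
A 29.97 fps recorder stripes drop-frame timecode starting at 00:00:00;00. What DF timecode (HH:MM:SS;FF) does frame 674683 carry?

06:15:11;29

Each 10-minute DF block holds 10 × 60 × 30 − 9 × 2 = 17982 frames. 674683 ÷ 17982 → 37 full blocks, remainder 9349.
Within the partial block the first minute is 1800 frames and each further minute 1798, so 5 further minute boundaries passed. Total skipped labels = 18 × 37 + 2 × 5 = 676.
Non-drop label index = 674683 + 676 = 675359; at 30 labels/s that is 06:15:11:29, i.e. DF 06:15:11;29.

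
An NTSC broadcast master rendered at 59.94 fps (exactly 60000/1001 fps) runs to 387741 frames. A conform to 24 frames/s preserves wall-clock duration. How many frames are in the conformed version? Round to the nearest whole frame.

155251 frames

Frames at target rate = 387741 × (24) / (60000/1001) = 388128741/2500 ≈ 155251.496.
Nearest whole frame: 155251.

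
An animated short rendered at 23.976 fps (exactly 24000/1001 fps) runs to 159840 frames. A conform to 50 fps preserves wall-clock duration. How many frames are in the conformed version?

Target frames = source frames × (target rate / source rate) = 159840 × (50)/(24000/1001) = 159840 × 1001/480 = 333333.

333333 frames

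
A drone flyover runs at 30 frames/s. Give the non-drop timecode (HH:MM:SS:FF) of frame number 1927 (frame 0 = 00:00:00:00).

1927 ÷ 30 = 64 full seconds, remainder 7 frames.
64 s = 0 h 1 min 4 s.
Timecode: 00:01:04:07.

00:01:04:07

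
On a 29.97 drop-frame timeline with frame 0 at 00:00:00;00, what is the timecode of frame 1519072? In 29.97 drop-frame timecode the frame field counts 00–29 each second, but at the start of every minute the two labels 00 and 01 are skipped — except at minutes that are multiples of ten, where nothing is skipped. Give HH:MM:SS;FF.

14:04:46;12

Each 10-minute DF block holds 10 × 60 × 30 − 9 × 2 = 17982 frames. 1519072 ÷ 17982 → 84 full blocks, remainder 8584.
Within the partial block the first minute is 1800 frames and each further minute 1798, so 4 further minute boundaries passed. Total skipped labels = 18 × 84 + 2 × 4 = 1520.
Non-drop label index = 1519072 + 1520 = 1520592; at 30 labels/s that is 14:04:46:12, i.e. DF 14:04:46;12.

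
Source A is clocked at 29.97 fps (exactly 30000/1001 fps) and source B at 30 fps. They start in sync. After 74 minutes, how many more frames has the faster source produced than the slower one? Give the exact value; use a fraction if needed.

133200/1001 frames

74 min = 4440 s.
A emits 30000/1001 × 4440 = 133200000/1001 frames; B emits 30 × 4440 = 133200.
Difference = 133200/1001 frames (≈ 133.0669); B is ahead of A.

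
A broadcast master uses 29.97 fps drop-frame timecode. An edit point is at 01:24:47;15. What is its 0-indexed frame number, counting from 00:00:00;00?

As if non-drop at 30 labels/s: (1 × 3600 + 24 × 60 + 47) × 30 + 15 = 152625.
Minute boundaries passed: 84; those not divisible by 10: 84 − 8 = 76; dropped labels = 2 × 76 = 152.
Actual frame index = 152625 − 152 = 152473.

152473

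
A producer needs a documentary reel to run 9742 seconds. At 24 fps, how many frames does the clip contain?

Frames = 9742 × 24 = 233808.

233808 frames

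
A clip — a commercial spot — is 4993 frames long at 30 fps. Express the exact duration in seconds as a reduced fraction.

Running time = 4993 ÷ (30) = 4993 × 1/30 = 4993/30 s.

4993/30 seconds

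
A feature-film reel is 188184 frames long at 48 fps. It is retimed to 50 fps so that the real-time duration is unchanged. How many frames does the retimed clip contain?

196025 frames

Target frames = source frames × (target rate / source rate) = 188184 × (50)/(48) = 188184 × 25/24 = 196025.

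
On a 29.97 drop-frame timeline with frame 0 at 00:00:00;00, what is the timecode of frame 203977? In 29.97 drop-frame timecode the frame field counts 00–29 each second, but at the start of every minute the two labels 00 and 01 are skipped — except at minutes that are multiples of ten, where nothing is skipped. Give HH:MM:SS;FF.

Each 10-minute DF block holds 10 × 60 × 30 − 9 × 2 = 17982 frames. 203977 ÷ 17982 → 11 full blocks, remainder 6175.
Within the partial block the first minute is 1800 frames and each further minute 1798, so 3 further minute boundaries passed. Total skipped labels = 18 × 11 + 2 × 3 = 204.
Non-drop label index = 203977 + 204 = 204181; at 30 labels/s that is 01:53:26:01, i.e. DF 01:53:26;01.

01:53:26;01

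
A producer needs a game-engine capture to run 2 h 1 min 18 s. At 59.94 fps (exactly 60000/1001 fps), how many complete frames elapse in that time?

436243 frames

2 h 1 min 18 s = 7278 s.
Frames = 7278 × 60000/1001 = 436680000/1001 ≈ 436243.7562.
Complete frames: 436243.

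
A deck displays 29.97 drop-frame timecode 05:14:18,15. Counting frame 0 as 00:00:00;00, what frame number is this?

565189

Complete 10-minute blocks: 31, each 17982 frames → 557442.
Remaining 4 whole minutes in the current block: 1800 + 3 × 1798 = 7194 frames.
Within the current minute: 18 × 30 + 15 − 2 = 553 (labels ;00/;01 skipped at this minute). Total = 557442 + 7194 + 553 = 565189.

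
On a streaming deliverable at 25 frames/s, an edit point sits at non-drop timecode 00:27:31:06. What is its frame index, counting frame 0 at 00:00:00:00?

Total seconds to the label: (0 × 3600 + 27 × 60 + 31) = 1651.
Frame index = 1651 × 25 + 6 = 41281.

frame 41281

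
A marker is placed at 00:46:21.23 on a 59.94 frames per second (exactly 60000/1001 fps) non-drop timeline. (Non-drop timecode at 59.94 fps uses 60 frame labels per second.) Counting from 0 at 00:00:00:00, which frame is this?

Total seconds to the label: (0 × 3600 + 46 × 60 + 21) = 2781.
Frame index = 2781 × 60 + 23 = 166883.

frame 166883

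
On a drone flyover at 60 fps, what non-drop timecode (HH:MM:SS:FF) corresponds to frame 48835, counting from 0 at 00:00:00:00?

00:13:33:55

48835 ÷ 60 = 813 full seconds, remainder 55 frames.
813 s = 0 h 13 min 33 s.
Timecode: 00:13:33:55.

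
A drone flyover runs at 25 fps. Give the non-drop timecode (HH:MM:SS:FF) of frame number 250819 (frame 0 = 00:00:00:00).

250819 ÷ 25 = 10032 full seconds, remainder 19 frames.
10032 s = 2 h 47 min 12 s.
Timecode: 02:47:12:19.

02:47:12:19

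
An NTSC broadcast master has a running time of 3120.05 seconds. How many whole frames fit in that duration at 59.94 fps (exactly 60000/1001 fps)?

187015 frames

Frames = 3120.05 × 60000/1001 = 187203000/1001 ≈ 187015.9840.
Complete frames: 187015.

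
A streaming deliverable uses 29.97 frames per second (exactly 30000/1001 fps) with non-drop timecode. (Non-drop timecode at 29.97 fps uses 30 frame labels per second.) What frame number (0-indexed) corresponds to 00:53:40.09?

frame 96609

Total seconds to the label: (0 × 3600 + 53 × 60 + 40) = 3220.
Frame index = 3220 × 30 + 9 = 96609.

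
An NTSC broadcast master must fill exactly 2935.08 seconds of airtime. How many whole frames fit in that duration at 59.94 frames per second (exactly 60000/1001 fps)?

Frames = 2935.08 × 60000/1001 = 176104800/1001 ≈ 175928.8711.
Complete frames: 175928.

175928 frames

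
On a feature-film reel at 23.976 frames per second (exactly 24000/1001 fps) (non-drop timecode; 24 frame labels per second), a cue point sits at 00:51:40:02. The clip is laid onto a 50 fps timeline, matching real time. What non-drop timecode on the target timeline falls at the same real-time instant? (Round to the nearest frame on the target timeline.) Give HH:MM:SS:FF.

00:51:43:09

Source frame index: (0×3600 + 51×60 + 40) × 24 + 2 = 74402.
Real time: 74402 / (24000/1001) = 37238201/12000 s.
Target frame: (37238201/12000) × (50) = 37238201/240 ≈ 155159.171 → 155159.
At 50 labels/s: frame 155159 → 00:51:43:09.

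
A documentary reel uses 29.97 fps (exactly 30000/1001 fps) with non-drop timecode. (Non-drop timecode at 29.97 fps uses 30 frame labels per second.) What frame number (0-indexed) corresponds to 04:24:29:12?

476082

Total seconds to the label: (4 × 3600 + 24 × 60 + 29) = 15869.
Frame index = 15869 × 30 + 12 = 476082.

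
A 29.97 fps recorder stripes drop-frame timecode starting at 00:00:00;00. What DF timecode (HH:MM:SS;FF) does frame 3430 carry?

Each 10-minute DF block holds 10 × 60 × 30 − 9 × 2 = 17982 frames. 3430 ÷ 17982 → 0 full blocks, remainder 3430.
Within the partial block the first minute is 1800 frames and each further minute 1798, so 1 further minute boundary passed. Total skipped labels = 18 × 0 + 2 × 1 = 2.
Non-drop label index = 3430 + 2 = 3432; at 30 labels/s that is 00:01:54:12, i.e. DF 00:01:54;12.

00:01:54;12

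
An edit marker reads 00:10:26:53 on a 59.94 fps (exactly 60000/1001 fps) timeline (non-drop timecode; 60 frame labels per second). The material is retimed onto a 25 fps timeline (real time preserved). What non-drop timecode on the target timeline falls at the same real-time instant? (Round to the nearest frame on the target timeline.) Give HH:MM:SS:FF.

Source frame index: (0×3600 + 10×60 + 26) × 60 + 53 = 37613.
Real time: 37613 / (60000/1001) = 37650613/60000 s.
Target frame: (37650613/60000) × (25) = 37650613/2400 ≈ 15687.755 → 15688.
At 25 labels/s: frame 15688 → 00:10:27:13.

00:10:27:13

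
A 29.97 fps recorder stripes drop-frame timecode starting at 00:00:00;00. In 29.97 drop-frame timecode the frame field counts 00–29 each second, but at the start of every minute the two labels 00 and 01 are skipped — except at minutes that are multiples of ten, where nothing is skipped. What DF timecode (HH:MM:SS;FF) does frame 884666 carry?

08:11:58;10

Each 10-minute DF block holds 10 × 60 × 30 − 9 × 2 = 17982 frames. 884666 ÷ 17982 → 49 full blocks, remainder 3548.
Within the partial block the first minute is 1800 frames and each further minute 1798, so 1 further minute boundary passed. Total skipped labels = 18 × 49 + 2 × 1 = 884.
Non-drop label index = 884666 + 884 = 885550; at 30 labels/s that is 08:11:58:10, i.e. DF 08:11:58;10.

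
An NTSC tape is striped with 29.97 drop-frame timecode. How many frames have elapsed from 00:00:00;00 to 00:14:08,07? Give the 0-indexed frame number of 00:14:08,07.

25421

As if non-drop at 30 labels/s: (0 × 3600 + 14 × 60 + 8) × 30 + 7 = 25447.
Minute boundaries passed: 14; those not divisible by 10: 14 − 1 = 13; dropped labels = 2 × 13 = 26.
Actual frame index = 25447 − 26 = 25421.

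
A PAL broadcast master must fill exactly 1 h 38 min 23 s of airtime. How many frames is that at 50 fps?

295150 frames

1 h 38 min 23 s = 5903 s.
Frames = 5903 × 50 = 295150.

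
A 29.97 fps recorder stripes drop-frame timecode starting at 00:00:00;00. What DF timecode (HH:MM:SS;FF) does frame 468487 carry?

Ten DF minutes hold 17982 frames, so frame 468487 lies in block 26 (frames 467532–485513) with 955 frames into that block.
The block's first minute is 1800 frames and the rest 1798 each; 955 frames reaches minute 0, so 26 × 18 + 0 × 2 = 468 labels have been skipped so far.
Adding those back, label number 468487 + 468 = 468955 at 30 labels/s is 15631 s + 25 f = 4 h 20 min 31 s frame 25, i.e. 04:20:31;25.

04:20:31;25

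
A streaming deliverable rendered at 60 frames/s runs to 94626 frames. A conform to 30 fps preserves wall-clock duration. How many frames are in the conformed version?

47313 frames

Target frames = source frames × (target rate / source rate) = 94626 × (30)/(60) = 94626 × 1/2 = 47313.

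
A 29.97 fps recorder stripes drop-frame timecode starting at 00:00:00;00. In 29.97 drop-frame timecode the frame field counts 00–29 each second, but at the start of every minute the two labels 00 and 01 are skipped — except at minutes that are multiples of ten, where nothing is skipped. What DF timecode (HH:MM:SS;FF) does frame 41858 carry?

00:23:16;20

Ten DF minutes hold 17982 frames, so frame 41858 lies in block 2 (frames 35964–53945) with 5894 frames into that block.
The block's first minute is 1800 frames and the rest 1798 each; 5894 frames reaches minute 3, so 2 × 18 + 3 × 2 = 42 labels have been skipped so far.
Adding those back, label number 41858 + 42 = 41900 at 30 labels/s is 1396 s + 20 f = 0 h 23 min 16 s frame 20, i.e. 00:23:16;20.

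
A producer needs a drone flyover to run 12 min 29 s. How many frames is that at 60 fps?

12 min 29 s = 749 s.
Frames = 749 × 60 = 44940.

44940 frames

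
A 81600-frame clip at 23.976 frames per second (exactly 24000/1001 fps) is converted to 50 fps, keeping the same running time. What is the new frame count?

170170 frames

Target frames = source frames × (target rate / source rate) = 81600 × (50)/(24000/1001) = 81600 × 1001/480 = 170170.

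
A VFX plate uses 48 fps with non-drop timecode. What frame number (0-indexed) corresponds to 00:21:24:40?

Total seconds to the label: (0 × 3600 + 21 × 60 + 24) = 1284.
Frame index = 1284 × 48 + 40 = 61672.

frame 61672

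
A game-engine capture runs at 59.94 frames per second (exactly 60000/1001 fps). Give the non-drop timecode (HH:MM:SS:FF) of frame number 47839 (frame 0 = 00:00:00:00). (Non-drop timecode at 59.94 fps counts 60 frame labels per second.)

00:13:17:19

47839 ÷ 60 = 797 full seconds, remainder 19 frames.
797 s = 0 h 13 min 17 s.
Timecode: 00:13:17:19.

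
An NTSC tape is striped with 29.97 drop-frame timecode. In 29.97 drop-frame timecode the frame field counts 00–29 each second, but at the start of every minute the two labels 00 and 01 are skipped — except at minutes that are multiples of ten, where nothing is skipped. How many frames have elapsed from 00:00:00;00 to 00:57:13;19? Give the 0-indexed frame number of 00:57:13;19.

Complete 10-minute blocks: 5, each 17982 frames → 89910.
Remaining 7 whole minutes in the current block: 1800 + 6 × 1798 = 12588 frames.
Within the current minute: 13 × 30 + 19 − 2 = 407 (labels ;00/;01 skipped at this minute). Total = 89910 + 12588 + 407 = 102905.

102905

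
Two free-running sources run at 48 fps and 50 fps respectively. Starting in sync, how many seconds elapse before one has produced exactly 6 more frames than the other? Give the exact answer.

The gap grows by |50 − 48| = 2 frames per second.
Time for a 6-frame gap: 6 ÷ (2) = 3 s.

3 seconds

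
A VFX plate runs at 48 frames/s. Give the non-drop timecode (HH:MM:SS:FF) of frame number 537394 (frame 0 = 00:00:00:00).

537394 ÷ 48 = 11195 full seconds, remainder 34 frames.
11195 s = 3 h 6 min 35 s.
Timecode: 03:06:35:34.

03:06:35:34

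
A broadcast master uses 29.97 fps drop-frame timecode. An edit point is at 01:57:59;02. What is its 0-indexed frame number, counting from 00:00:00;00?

As if non-drop at 30 labels/s: (1 × 3600 + 57 × 60 + 59) × 30 + 2 = 212372.
Minute boundaries passed: 117; those not divisible by 10: 117 − 11 = 106; dropped labels = 2 × 106 = 212.
Actual frame index = 212372 − 212 = 212160.

212160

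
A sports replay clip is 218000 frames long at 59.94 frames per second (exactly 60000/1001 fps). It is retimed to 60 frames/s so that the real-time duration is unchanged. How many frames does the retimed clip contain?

Target frames = source frames × (target rate / source rate) = 218000 × (60)/(60000/1001) = 218000 × 1001/1000 = 218218.

218218 frames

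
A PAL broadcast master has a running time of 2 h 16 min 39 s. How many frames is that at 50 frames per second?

2 h 16 min 39 s = 8199 s.
Frames = 8199 × 50 = 409950.

409950 frames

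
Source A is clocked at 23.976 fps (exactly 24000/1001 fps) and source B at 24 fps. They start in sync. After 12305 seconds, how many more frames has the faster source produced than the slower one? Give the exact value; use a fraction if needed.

A emits 24000/1001 × 12305 = 295320000/1001 frames; B emits 24 × 12305 = 295320.
Difference = 295320/1001 frames (≈ 295.0250); B is ahead of A.

295320/1001 frames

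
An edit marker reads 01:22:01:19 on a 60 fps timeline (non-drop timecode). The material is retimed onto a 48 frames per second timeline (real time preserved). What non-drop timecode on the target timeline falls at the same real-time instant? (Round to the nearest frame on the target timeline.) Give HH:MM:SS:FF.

01:22:01:15

Source frame index: (1×3600 + 22×60 + 1) × 60 + 19 = 295279.
Real time: 295279 / (60) = 295279/60 s.
Target frame: (295279/60) × (48) = 1181116/5 ≈ 236223.200 → 236223.
At 48 labels/s: frame 236223 → 01:22:01:15.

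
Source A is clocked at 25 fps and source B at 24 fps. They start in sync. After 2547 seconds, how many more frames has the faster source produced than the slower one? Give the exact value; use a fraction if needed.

A emits 25 × 2547 = 63675 frames; B emits 24 × 2547 = 61128.
Difference = 2547 frames; B is behind A.

2547 frames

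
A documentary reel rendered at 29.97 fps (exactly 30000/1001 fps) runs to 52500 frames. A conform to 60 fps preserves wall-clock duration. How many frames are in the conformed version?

Target frames = source frames × (target rate / source rate) = 52500 × (60)/(30000/1001) = 52500 × 1001/500 = 105105.

105105 frames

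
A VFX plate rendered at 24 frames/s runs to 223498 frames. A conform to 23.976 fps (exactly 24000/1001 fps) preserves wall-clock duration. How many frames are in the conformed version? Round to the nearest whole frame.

Frames at target rate = 223498 × (24000/1001) / (24) = 20318000/91 ≈ 223274.725.
Nearest whole frame: 223275.

223275 frames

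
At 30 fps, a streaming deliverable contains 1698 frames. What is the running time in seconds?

56.6 seconds

Running time = 1698 / (30) = 56.6 s.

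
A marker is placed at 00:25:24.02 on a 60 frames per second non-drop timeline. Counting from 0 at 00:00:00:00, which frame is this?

frame 91442

Total seconds to the label: (0 × 3600 + 25 × 60 + 24) = 1524.
Frame index = 1524 × 60 + 2 = 91442.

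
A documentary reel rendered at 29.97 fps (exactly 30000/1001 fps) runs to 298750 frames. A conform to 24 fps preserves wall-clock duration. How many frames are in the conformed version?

Target frames = source frames × (target rate / source rate) = 298750 × (24)/(30000/1001) = 298750 × 1001/1250 = 239239.

239239 frames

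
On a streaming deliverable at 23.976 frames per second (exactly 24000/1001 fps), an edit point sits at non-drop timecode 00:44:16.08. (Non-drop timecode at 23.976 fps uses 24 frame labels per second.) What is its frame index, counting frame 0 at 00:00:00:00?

frame 63752

Total seconds to the label: (0 × 3600 + 44 × 60 + 16) = 2656.
Frame index = 2656 × 24 + 8 = 63752.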